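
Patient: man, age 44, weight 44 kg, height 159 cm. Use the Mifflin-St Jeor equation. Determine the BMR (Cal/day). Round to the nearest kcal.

Mifflin-St Jeor (male): BMR = 10(44) + 6.25(159) − 5(44) + 5 = 440 + 993.75 − 220 + 5 = 1218.75 kcal/day.

1219 Cal/day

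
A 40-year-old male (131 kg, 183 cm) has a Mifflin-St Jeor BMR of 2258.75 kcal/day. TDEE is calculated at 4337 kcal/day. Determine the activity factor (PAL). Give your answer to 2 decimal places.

Activity factor = TEE ÷ BMR = 4337 ÷ 2258.75 = 1.92.

1.92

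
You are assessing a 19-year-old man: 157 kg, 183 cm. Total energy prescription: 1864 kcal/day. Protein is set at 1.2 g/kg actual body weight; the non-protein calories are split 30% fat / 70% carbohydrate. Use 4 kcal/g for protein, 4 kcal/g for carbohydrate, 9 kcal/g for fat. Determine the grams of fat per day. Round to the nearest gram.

37 g/day

Protein = 1.2 × 157 = 188.4 g → 188.4 × 4 = 753.6 kcal.
Non-protein calories = 1864 − 753.6 = 1110.4 kcal.
Fat: 30% × 1110.4 = 333.12 kcal; carbohydrate: 777.28 kcal.
Fat: 333.12 kcal ÷ 9 kcal/g = 37.0133 g.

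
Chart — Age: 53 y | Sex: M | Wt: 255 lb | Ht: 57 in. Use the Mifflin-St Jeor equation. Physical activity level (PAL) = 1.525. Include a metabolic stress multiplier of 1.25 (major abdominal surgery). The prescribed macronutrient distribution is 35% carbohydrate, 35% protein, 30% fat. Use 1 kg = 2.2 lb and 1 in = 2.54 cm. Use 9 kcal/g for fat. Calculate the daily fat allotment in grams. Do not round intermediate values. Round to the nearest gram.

115 g/day

Convert to metric: weight = 255 ÷ 2.2 = 115.9091 kg; height = 57 × 2.54 = 144.78 cm.
Mifflin-St Jeor (male): BMR = 10(115.9091) + 6.25(144.78) − 5(53) + 5 = 1159.0909 + 904.875 − 265 + 5 = 1803.9659 kcal/day.
TEE = 1803.9659 × 1.525 = 2751.048 kcal/day.
With stress factor 1.25: 2751.048 × 1.25 = 3438.81 kcal/day.
Fat energy = 30% × 3438.81 = 1031.643 kcal.
Fat = 1031.643 ÷ 9 kcal/g = 114.627 g.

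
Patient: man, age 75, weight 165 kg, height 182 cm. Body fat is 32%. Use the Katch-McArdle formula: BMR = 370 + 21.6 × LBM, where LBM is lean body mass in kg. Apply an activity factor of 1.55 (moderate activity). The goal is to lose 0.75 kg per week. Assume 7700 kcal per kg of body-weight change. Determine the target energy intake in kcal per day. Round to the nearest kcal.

LBM = 165 × (1 − 0.32) = 112.2 kg. Katch-McArdle: BMR = 370 + 21.6 × 112.2 = 2793.52 kcal/day.
TEE = 2793.52 × 1.55 = 4329.956 kcal/day.
Required daily deficit = 0.75 × 7700 ÷ 7 = 825 kcal/day.
Target intake = 4329.956 − 825 = 3504.956 kcal/day.

3505 kcal per day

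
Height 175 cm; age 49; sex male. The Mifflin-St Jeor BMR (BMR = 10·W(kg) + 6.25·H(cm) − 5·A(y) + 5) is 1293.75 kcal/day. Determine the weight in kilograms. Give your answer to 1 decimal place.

44.0 kg

1293.75 = 10·W + 6.25(175) − 5(49) + 5
10·W = 1293.75 − 853.75 = 440, so W = 44 kg.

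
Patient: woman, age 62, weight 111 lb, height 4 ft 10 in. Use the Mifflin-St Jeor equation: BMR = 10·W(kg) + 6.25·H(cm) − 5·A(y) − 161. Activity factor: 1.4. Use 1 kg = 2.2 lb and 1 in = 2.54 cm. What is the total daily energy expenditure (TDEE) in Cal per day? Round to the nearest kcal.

Convert to metric: weight = 111 ÷ 2.2 = 50.4545 kg; height = (4×12 + 10) × 2.54 = 58 × 2.54 = 147.32 cm.
Mifflin-St Jeor (female): BMR = 10(50.4545) + 6.25(147.32) − 5(62) − 161 = 504.5455 + 920.75 − 310 − 161 = 954.2955 kcal/day.
TEE = BMR × activity factor = 954.2955 × 1.4 = 1336.0136 kcal/day.

1336 Cal per day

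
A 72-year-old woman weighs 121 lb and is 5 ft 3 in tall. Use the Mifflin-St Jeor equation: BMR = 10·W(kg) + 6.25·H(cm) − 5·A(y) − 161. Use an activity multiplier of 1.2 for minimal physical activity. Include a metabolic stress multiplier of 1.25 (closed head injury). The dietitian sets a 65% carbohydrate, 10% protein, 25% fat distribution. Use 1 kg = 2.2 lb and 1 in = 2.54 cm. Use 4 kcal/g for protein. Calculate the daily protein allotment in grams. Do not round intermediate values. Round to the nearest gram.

Convert to metric: weight = 121 ÷ 2.2 = 55 kg; height = (5×12 + 3) × 2.54 = 63 × 2.54 = 160.02 cm.
Mifflin-St Jeor (female): BMR = 10(55) + 6.25(160.02) − 5(72) − 161 = 550 + 1000.125 − 360 − 161 = 1029.125 kcal/day.
TEE = 1029.125 × 1.2 = 1234.95 kcal/day.
With stress factor 1.25: 1234.95 × 1.25 = 1543.6875 kcal/day.
Protein energy = 10% × 1543.6875 = 154.3688 kcal.
Protein = 154.3688 ÷ 4 kcal/g = 38.5922 g.

39 g/day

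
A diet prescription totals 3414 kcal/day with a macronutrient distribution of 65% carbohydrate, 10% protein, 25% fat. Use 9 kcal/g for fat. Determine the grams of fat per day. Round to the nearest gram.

Fat energy = 25% × 3414 = 853.5 kcal.
At 9 kcal/g: 853.5 ÷ 9 = 94.8333 g.

95 g/day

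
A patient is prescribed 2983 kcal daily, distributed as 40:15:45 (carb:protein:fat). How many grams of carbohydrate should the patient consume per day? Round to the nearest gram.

Carbohydrate energy = 40% × 2983 = 1193.2 kcal.
At 4 kcal/g: 1193.2 ÷ 4 = 298.3 g.

298 g/day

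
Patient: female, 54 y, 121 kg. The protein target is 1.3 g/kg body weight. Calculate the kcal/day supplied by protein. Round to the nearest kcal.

629 kcal/day

Protein = 1.3 g/kg × 121 kg = 157.3 g/day.
Protein energy = 157.3 g × 4 kcal/g = 629.2 kcal/day.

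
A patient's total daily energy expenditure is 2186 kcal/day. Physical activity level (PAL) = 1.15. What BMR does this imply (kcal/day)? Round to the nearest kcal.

BMR = TEE ÷ activity factor = 2186 ÷ 1.15 = 1900.8696 kcal/day.

1901 kcal/day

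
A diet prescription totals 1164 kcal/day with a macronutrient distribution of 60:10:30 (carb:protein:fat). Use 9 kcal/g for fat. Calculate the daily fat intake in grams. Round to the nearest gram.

39 g/day

Fat energy = 30% × 1164 = 349.2 kcal.
At 9 kcal/g: 349.2 ÷ 9 = 38.8 g.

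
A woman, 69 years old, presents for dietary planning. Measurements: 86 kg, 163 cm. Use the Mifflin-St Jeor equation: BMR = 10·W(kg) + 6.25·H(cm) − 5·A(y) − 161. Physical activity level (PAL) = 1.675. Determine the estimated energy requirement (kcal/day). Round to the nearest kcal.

2299 kcal/day

Mifflin-St Jeor (female): BMR = 10(86) + 6.25(163) − 5(69) − 161 = 860 + 1018.75 − 345 − 161 = 1372.75 kcal/day.
TEE = BMR × activity factor = 1372.75 × 1.675 = 2299.3563 kcal/day.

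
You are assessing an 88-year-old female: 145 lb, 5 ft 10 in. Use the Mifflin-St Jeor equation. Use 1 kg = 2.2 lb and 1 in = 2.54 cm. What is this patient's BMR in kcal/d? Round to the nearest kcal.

Convert to metric: weight = 145 ÷ 2.2 = 65.9091 kg; height = (5×12 + 10) × 2.54 = 70 × 2.54 = 177.8 cm.
Mifflin-St Jeor (female): BMR = 10(65.9091) + 6.25(177.8) − 5(88) − 161 = 659.0909 + 1111.25 − 440 − 161 = 1169.3409 kcal/day.

1169 kcal/d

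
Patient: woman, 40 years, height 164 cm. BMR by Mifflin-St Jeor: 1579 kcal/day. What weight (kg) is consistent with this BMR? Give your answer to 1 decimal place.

1579 = 10·W + 6.25(164) − 5(40) − 161
10·W = 1579 − 664 = 915, so W = 91.5 kg.

91.5 kg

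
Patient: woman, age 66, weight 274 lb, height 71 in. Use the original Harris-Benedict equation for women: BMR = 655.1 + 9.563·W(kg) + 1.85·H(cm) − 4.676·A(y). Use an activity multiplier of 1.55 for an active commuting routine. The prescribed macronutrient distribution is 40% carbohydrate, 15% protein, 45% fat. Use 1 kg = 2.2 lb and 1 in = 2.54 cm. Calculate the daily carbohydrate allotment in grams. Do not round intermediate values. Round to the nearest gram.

290 g/day

Convert to metric: weight = 274 ÷ 2.2 = 124.5455 kg; height = 71 × 2.54 = 180.34 cm.
Harris-Benedict: BMR = 655.1 + 9.563(124.5455) + 1.85(180.34) − 4.676(66) = 1871.1412 kcal/day.
TEE = 1871.1412 × 1.55 = 2900.2688 kcal/day.
Carbohydrate energy = 40% × 2900.2688 = 1160.1075 kcal.
Carbohydrate = 1160.1075 ÷ 4 kcal/g = 290.0269 g.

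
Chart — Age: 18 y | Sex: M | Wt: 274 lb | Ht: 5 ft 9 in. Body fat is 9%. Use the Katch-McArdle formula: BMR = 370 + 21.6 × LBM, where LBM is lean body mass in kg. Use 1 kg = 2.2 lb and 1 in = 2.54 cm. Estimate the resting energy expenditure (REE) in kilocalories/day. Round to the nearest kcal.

Convert to metric: weight = 274 ÷ 2.2 = 124.5455 kg; height = (5×12 + 9) × 2.54 = 69 × 2.54 = 175.26 cm.
LBM = 124.5455 × (1 − 0.09) = 113.3364 kg. Katch-McArdle: BMR = 370 + 21.6 × 113.3364 = 2818.0655 kcal/day.

2818 kilocalories/day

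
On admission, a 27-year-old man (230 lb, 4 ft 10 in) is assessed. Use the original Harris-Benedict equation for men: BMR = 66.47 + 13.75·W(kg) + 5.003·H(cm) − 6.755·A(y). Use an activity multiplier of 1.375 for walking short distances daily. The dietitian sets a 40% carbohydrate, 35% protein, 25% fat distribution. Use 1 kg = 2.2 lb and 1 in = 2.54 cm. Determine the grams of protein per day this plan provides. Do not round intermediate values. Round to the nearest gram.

248 g/day

Convert to metric: weight = 230 ÷ 2.2 = 104.5455 kg; height = (4×12 + 10) × 2.54 = 58 × 2.54 = 147.32 cm.
Harris-Benedict: BMR = 66.47 + 13.75(104.5455) + 5.003(147.32) − 6.755(27) = 2058.627 kcal/day.
TEE = 2058.627 × 1.375 = 2830.6121 kcal/day.
Protein energy = 35% × 2830.6121 = 990.7142 kcal.
Protein = 990.7142 ÷ 4 kcal/g = 247.6786 g.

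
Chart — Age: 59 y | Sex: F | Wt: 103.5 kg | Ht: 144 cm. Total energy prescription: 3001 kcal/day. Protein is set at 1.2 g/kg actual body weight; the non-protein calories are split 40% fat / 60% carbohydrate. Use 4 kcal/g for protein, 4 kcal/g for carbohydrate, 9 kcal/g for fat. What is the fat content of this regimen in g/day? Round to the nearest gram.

111 g/day

Protein = 1.2 × 103.5 = 124.2 g → 124.2 × 4 = 496.8 kcal.
Non-protein calories = 3001 − 496.8 = 2504.2 kcal.
Fat: 40% × 2504.2 = 1001.68 kcal; carbohydrate: 1502.52 kcal.
Fat: 1001.68 kcal ÷ 9 kcal/g = 111.2978 g.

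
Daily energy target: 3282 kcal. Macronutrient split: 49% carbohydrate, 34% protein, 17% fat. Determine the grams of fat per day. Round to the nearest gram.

62 g/day

Fat energy = 17% × 3282 = 557.94 kcal.
At 9 kcal/g: 557.94 ÷ 9 = 61.9933 g.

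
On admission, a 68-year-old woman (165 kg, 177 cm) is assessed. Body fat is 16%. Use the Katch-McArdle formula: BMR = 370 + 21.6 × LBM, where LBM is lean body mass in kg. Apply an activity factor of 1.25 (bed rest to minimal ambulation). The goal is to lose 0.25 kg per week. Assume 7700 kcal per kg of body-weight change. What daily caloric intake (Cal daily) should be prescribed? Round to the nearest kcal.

LBM = 165 × (1 − 0.16) = 138.6 kg. Katch-McArdle: BMR = 370 + 21.6 × 138.6 = 3363.76 kcal/day.
TEE = 3363.76 × 1.25 = 4204.7 kcal/day.
Required daily deficit = 0.25 × 7700 ÷ 7 = 275 kcal/day.
Target intake = 4204.7 − 275 = 3929.7 kcal/day.

3930 Cal daily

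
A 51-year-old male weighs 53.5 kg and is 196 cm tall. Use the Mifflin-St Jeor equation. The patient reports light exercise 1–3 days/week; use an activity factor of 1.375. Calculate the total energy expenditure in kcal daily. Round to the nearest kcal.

Mifflin-St Jeor (male): BMR = 10(53.5) + 6.25(196) − 5(51) + 5 = 535 + 1225 − 255 + 5 = 1510 kcal/day.
TEE = BMR × activity factor = 1510 × 1.375 = 2076.25 kcal/day.

2076 kcal daily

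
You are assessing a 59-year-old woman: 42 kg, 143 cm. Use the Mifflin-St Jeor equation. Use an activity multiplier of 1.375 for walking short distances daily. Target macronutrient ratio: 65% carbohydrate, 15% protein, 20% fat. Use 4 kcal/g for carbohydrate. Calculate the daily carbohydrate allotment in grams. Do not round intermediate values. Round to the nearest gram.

Mifflin-St Jeor (female): BMR = 10(42) + 6.25(143) − 5(59) − 161 = 420 + 893.75 − 295 − 161 = 857.75 kcal/day.
TEE = 857.75 × 1.375 = 1179.4063 kcal/day.
Carbohydrate energy = 65% × 1179.4063 = 766.6141 kcal.
Carbohydrate = 766.6141 ÷ 4 kcal/g = 191.6535 g.

192 g/day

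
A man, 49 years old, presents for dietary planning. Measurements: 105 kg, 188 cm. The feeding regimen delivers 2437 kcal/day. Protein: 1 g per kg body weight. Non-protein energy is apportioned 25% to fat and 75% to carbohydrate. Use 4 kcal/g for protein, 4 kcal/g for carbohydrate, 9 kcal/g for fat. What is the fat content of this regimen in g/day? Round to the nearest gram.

56 g/day

Protein = 1 × 105 = 105 g → 105 × 4 = 420 kcal.
Non-protein calories = 2437 − 420 = 2017 kcal.
Fat: 25% × 2017 = 504.25 kcal; carbohydrate: 1512.75 kcal.
Fat: 504.25 kcal ÷ 9 kcal/g = 56.0278 g.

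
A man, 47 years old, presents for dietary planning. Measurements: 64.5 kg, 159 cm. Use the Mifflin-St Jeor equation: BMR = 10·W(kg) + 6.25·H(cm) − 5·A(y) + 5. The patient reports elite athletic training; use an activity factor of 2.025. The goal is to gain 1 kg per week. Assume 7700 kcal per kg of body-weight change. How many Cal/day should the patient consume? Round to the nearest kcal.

Mifflin-St Jeor (male): BMR = 10(64.5) + 6.25(159) − 5(47) + 5 = 645 + 993.75 − 235 + 5 = 1408.75 kcal/day.
TEE = 1408.75 × 2.025 = 2852.7188 kcal/day.
Required daily surplus = 1 × 7700 ÷ 7 = 1100 kcal/day.
Target intake = 2852.7188 + 1100 = 3952.7188 kcal/day.

3953 Cal/day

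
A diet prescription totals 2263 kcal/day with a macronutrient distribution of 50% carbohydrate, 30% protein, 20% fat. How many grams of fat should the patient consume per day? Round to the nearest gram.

50 g/day

Fat energy = 20% × 2263 = 452.6 kcal.
At 9 kcal/g: 452.6 ÷ 9 = 50.2889 g.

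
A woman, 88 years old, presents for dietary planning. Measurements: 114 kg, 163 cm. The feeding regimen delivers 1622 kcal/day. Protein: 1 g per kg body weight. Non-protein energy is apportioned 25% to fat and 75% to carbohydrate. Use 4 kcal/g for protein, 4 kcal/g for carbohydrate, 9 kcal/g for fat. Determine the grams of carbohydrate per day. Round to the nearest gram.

Protein = 1 × 114 = 114 g → 114 × 4 = 456 kcal.
Non-protein calories = 1622 − 456 = 1166 kcal.
Fat: 25% × 1166 = 291.5 kcal; carbohydrate: 874.5 kcal.
Carbohydrate: 874.5 kcal ÷ 4 kcal/g = 218.625 g.

219 g/day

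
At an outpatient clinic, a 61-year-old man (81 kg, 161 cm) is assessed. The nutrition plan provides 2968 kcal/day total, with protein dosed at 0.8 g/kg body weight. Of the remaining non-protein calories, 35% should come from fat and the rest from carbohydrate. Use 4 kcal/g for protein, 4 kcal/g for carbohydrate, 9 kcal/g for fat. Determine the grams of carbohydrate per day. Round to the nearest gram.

440 g/day

Protein = 0.8 × 81 = 64.8 g → 64.8 × 4 = 259.2 kcal.
Non-protein calories = 2968 − 259.2 = 2708.8 kcal.
Fat: 35% × 2708.8 = 948.08 kcal; carbohydrate: 1760.72 kcal.
Carbohydrate: 1760.72 kcal ÷ 4 kcal/g = 440.18 g.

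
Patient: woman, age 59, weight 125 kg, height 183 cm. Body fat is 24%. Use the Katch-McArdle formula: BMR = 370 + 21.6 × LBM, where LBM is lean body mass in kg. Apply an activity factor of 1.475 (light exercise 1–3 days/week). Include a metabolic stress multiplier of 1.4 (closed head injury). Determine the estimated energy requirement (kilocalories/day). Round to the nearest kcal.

LBM = 125 × (1 − 0.24) = 95 kg. Katch-McArdle: BMR = 370 + 21.6 × 95 = 2422 kcal/day.
TEE = BMR × activity factor = 2422 × 1.475 = 3572.45 kcal/day.
Apply stress factor: 3572.45 × 1.4 = 5001.43 kcal/day.

5001 kilocalories/day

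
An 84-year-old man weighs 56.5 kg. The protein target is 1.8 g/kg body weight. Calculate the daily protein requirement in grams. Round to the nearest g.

Protein = 1.8 g/kg × 56.5 kg = 101.7 g/day.

102 g/day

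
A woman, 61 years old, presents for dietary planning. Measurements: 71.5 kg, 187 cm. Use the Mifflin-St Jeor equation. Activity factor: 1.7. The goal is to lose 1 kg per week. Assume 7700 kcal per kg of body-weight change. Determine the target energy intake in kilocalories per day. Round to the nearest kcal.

1310 kilocalories per day

Mifflin-St Jeor (female): BMR = 10(71.5) + 6.25(187) − 5(61) − 161 = 715 + 1168.75 − 305 − 161 = 1417.75 kcal/day.
TEE = 1417.75 × 1.7 = 2410.175 kcal/day.
Required daily deficit = 1 × 7700 ÷ 7 = 1100 kcal/day.
Target intake = 2410.175 − 1100 = 1310.175 kcal/day.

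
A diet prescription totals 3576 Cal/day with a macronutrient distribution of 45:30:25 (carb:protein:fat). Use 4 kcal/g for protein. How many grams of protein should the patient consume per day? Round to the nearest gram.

268 g/day

Protein energy = 30% × 3576 = 1072.8 kcal.
At 4 kcal/g: 1072.8 ÷ 4 = 268.2 g.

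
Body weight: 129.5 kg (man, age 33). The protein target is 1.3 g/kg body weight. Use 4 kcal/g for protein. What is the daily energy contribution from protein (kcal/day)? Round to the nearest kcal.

Protein = 1.3 g/kg × 129.5 kg = 168.35 g/day.
Protein energy = 168.35 g × 4 kcal/g = 673.4 kcal/day.

673 kcal/day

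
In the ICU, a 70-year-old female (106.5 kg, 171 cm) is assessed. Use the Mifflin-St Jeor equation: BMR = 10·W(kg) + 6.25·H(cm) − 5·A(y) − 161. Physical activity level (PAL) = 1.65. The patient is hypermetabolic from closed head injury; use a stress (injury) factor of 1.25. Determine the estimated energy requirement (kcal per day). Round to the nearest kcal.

Mifflin-St Jeor (female): BMR = 10(106.5) + 6.25(171) − 5(70) − 161 = 1065 + 1068.75 − 350 − 161 = 1622.75 kcal/day.
TEE = BMR × activity factor = 1622.75 × 1.65 = 2677.5375 kcal/day.
Apply stress factor: 2677.5375 × 1.25 = 3346.9219 kcal/day.

3347 kcal per day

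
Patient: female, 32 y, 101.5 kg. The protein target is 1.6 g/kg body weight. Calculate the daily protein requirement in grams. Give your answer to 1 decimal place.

Protein = 1.6 g/kg × 101.5 kg = 162.4 g/day.

162.4 g/day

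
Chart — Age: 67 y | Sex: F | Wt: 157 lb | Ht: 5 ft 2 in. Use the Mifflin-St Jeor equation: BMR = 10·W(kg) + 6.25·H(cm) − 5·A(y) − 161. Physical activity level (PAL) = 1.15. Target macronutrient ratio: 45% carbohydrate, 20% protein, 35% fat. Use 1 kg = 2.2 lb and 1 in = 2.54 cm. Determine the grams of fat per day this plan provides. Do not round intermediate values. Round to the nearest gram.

54 g/day

Convert to metric: weight = 157 ÷ 2.2 = 71.3636 kg; height = (5×12 + 2) × 2.54 = 62 × 2.54 = 157.48 cm.
Mifflin-St Jeor (female): BMR = 10(71.3636) + 6.25(157.48) − 5(67) − 161 = 713.6364 + 984.25 − 335 − 161 = 1201.8864 kcal/day.
TEE = 1201.8864 × 1.15 = 1382.1693 kcal/day.
Fat energy = 35% × 1382.1693 = 483.7593 kcal.
Fat = 483.7593 ÷ 9 kcal/g = 53.751 g.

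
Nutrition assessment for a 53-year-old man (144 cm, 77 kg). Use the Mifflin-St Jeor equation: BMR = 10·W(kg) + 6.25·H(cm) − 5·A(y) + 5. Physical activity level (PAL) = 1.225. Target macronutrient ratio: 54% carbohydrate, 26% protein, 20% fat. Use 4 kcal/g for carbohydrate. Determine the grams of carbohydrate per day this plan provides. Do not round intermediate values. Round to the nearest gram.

233 g/day

Mifflin-St Jeor (male): BMR = 10(77) + 6.25(144) − 5(53) + 5 = 770 + 900 − 265 + 5 = 1410 kcal/day.
TEE = 1410 × 1.225 = 1727.25 kcal/day.
Carbohydrate energy = 54% × 1727.25 = 932.715 kcal.
Carbohydrate = 932.715 ÷ 4 kcal/g = 233.1788 g.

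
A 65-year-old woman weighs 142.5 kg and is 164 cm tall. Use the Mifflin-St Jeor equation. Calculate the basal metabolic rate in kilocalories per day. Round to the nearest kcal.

Mifflin-St Jeor (female): BMR = 10(142.5) + 6.25(164) − 5(65) − 161 = 1425 + 1025 − 325 − 161 = 1964 kcal/day.

1964 kilocalories per day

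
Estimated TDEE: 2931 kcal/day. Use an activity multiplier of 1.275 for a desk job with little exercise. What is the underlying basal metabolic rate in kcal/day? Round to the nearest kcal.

BMR = TEE ÷ activity factor = 2931 ÷ 1.275 = 2298.8235 kcal/day.

2299 kcal/day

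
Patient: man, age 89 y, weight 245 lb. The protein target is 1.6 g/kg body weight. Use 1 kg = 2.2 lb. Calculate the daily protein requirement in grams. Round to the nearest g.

Weight in kg = 245 ÷ 2.2 = 111.3636 kg.
Protein = 1.6 g/kg × 111.3636 kg = 178.1818 g/day.

178 g/day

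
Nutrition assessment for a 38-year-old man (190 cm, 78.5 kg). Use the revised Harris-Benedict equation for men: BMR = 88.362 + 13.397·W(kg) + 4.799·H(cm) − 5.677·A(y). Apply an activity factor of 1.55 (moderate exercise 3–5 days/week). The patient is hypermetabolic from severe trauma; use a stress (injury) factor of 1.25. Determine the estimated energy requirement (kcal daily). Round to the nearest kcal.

3557 kcal daily

Harris-Benedict: BMR = 88.362 + 13.397(78.5) + 4.799(190) − 5.677(38) = 1836.1105 kcal/day.
TEE = BMR × activity factor = 1836.1105 × 1.55 = 2845.9713 kcal/day.
Apply stress factor: 2845.9713 × 1.25 = 3557.4641 kcal/day.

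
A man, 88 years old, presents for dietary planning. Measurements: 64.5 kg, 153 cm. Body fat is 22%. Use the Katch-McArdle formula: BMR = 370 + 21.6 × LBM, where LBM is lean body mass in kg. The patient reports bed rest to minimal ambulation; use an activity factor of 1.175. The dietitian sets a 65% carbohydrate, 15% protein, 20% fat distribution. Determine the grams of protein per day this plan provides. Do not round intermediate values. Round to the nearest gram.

64 g/day

LBM = 64.5 × (1 − 0.22) = 50.31 kg. Katch-McArdle: BMR = 370 + 21.6 × 50.31 = 1456.696 kcal/day.
TEE = 1456.696 × 1.175 = 1711.6178 kcal/day.
Protein energy = 15% × 1711.6178 = 256.7427 kcal.
Protein = 256.7427 ÷ 4 kcal/g = 64.1857 g.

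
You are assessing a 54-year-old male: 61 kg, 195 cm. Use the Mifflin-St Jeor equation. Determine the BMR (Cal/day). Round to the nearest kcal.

Mifflin-St Jeor (male): BMR = 10(61) + 6.25(195) − 5(54) + 5 = 610 + 1218.75 − 270 + 5 = 1563.75 kcal/day.

1564 Cal/day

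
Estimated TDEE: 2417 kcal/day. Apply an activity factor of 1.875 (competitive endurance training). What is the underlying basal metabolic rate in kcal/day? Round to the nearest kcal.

BMR = TEE ÷ activity factor = 2417 ÷ 1.875 = 1289.0667 kcal/day.

1289 kcal/day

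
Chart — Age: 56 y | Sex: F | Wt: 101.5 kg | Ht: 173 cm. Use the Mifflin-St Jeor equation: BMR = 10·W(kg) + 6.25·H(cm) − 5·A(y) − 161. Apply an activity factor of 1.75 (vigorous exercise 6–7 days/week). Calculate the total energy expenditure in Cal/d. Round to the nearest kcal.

2897 Cal/d

Mifflin-St Jeor (female): BMR = 10(101.5) + 6.25(173) − 5(56) − 161 = 1015 + 1081.25 − 280 − 161 = 1655.25 kcal/day.
TEE = BMR × activity factor = 1655.25 × 1.75 = 2896.6875 kcal/day.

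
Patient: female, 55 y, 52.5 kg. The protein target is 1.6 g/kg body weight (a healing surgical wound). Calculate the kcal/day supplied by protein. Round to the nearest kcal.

Protein = 1.6 g/kg × 52.5 kg = 84 g/day.
Protein energy = 84 g × 4 kcal/g = 336 kcal/day.

336 kcal/day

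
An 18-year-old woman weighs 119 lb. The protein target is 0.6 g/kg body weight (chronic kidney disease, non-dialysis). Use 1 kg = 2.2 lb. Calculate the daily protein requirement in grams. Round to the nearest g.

32 g/day

Weight in kg = 119 ÷ 2.2 = 54.0909 kg.
Protein = 0.6 g/kg × 54.0909 kg = 32.4545 g/day.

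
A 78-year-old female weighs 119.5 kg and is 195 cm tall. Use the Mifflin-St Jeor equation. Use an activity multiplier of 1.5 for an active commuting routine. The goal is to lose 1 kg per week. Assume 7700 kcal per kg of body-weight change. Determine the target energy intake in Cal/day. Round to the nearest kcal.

1694 Cal/day

Mifflin-St Jeor (female): BMR = 10(119.5) + 6.25(195) − 5(78) − 161 = 1195 + 1218.75 − 390 − 161 = 1862.75 kcal/day.
TEE = 1862.75 × 1.5 = 2794.125 kcal/day.
Required daily deficit = 1 × 7700 ÷ 7 = 1100 kcal/day.
Target intake = 2794.125 − 1100 = 1694.125 kcal/day.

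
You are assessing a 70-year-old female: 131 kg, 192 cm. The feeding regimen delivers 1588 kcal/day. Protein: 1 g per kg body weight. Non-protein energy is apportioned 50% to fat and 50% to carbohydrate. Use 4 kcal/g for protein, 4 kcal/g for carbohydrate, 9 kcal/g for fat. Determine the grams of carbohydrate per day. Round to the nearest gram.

133 g/day

Protein = 1 × 131 = 131 g → 131 × 4 = 524 kcal.
Non-protein calories = 1588 − 524 = 1064 kcal.
Fat: 50% × 1064 = 532 kcal; carbohydrate: 532 kcal.
Carbohydrate: 532 kcal ÷ 4 kcal/g = 133 g.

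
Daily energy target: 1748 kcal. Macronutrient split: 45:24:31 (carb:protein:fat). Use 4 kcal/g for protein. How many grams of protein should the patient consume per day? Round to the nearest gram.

Protein energy = 24% × 1748 = 419.52 kcal.
At 4 kcal/g: 419.52 ÷ 4 = 104.88 g.

105 g/day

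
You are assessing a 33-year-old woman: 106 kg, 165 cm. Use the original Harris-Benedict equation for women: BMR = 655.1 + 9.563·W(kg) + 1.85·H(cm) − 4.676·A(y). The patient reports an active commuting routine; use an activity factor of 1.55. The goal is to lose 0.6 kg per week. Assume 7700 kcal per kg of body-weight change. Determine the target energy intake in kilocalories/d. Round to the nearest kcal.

2161 kilocalories/d

Harris-Benedict: BMR = 655.1 + 9.563(106) + 1.85(165) − 4.676(33) = 1819.72 kcal/day.
TEE = 1819.72 × 1.55 = 2820.566 kcal/day.
Required daily deficit = 0.6 × 7700 ÷ 7 = 660 kcal/day.
Target intake = 2820.566 − 660 = 2160.566 kcal/day.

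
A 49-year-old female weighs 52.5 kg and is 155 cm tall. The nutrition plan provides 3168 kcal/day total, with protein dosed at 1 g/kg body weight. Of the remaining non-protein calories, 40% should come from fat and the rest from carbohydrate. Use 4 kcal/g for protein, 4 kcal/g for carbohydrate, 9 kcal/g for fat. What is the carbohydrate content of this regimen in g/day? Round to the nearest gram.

Protein = 1 × 52.5 = 52.5 g → 52.5 × 4 = 210 kcal.
Non-protein calories = 3168 − 210 = 2958 kcal.
Fat: 40% × 2958 = 1183.2 kcal; carbohydrate: 1774.8 kcal.
Carbohydrate: 1774.8 kcal ÷ 4 kcal/g = 443.7 g.

444 g/day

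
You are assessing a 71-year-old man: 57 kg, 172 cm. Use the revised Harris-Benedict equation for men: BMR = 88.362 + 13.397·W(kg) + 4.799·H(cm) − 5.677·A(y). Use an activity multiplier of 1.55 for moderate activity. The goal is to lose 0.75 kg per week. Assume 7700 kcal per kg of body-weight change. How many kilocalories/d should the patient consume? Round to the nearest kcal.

1150 kilocalories/d

Harris-Benedict: BMR = 88.362 + 13.397(57) + 4.799(172) − 5.677(71) = 1274.352 kcal/day.
TEE = 1274.352 × 1.55 = 1975.2456 kcal/day.
Required daily deficit = 0.75 × 7700 ÷ 7 = 825 kcal/day.
Target intake = 1975.2456 − 825 = 1150.2456 kcal/day.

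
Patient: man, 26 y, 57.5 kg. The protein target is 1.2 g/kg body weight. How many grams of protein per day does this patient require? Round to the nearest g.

Protein = 1.2 g/kg × 57.5 kg = 69 g/day.

69 g/day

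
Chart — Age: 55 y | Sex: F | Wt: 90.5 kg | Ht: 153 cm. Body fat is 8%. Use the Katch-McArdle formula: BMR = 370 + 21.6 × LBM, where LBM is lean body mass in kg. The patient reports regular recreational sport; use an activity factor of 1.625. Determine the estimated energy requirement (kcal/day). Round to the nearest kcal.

LBM = 90.5 × (1 − 0.08) = 83.26 kg. Katch-McArdle: BMR = 370 + 21.6 × 83.26 = 2168.416 kcal/day.
TEE = BMR × activity factor = 2168.416 × 1.625 = 3523.676 kcal/day.

3524 kcal/day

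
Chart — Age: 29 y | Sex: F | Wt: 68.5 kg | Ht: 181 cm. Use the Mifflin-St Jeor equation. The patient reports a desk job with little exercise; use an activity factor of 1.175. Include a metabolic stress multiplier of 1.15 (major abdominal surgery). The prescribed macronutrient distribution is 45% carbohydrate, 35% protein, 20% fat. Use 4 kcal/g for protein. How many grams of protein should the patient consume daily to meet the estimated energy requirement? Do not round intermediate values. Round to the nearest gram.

Mifflin-St Jeor (female): BMR = 10(68.5) + 6.25(181) − 5(29) − 161 = 685 + 1131.25 − 145 − 161 = 1510.25 kcal/day.
TEE = 1510.25 × 1.175 = 1774.5438 kcal/day.
With stress factor 1.15: 1774.5438 × 1.15 = 2040.7253 kcal/day.
Protein energy = 35% × 2040.7253 = 714.2539 kcal.
Protein = 714.2539 ÷ 4 kcal/g = 178.5635 g.

179 g/day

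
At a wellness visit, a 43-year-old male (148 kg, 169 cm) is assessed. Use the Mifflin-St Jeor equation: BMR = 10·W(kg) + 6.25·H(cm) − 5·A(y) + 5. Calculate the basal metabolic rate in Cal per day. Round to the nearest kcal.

Mifflin-St Jeor (male): BMR = 10(148) + 6.25(169) − 5(43) + 5 = 1480 + 1056.25 − 215 + 5 = 2326.25 kcal/day.

2326 Cal per day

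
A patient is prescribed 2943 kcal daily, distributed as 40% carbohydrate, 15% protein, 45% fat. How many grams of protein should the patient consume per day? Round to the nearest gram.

Protein energy = 15% × 2943 = 441.45 kcal.
At 4 kcal/g: 441.45 ÷ 4 = 110.3625 g.

110 g/day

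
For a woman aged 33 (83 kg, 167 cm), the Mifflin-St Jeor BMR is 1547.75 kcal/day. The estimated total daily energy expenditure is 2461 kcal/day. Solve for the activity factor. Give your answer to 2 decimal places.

Activity factor = TEE ÷ BMR = 2461 ÷ 1547.75 = 1.59.

1.59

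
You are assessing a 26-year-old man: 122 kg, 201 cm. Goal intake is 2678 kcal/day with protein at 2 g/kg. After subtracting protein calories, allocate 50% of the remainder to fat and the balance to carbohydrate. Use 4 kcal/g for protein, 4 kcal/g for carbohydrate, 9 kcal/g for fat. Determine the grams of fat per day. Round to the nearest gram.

Protein = 2 × 122 = 244 g → 244 × 4 = 976 kcal.
Non-protein calories = 2678 − 976 = 1702 kcal.
Fat: 50% × 1702 = 851 kcal; carbohydrate: 851 kcal.
Fat: 851 kcal ÷ 9 kcal/g = 94.5556 g.

95 g/day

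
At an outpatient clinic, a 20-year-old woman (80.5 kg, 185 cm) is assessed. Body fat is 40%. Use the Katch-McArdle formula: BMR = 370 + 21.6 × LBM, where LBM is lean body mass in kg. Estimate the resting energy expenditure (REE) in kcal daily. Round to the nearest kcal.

LBM = 80.5 × (1 − 0.4) = 48.3 kg. Katch-McArdle: BMR = 370 + 21.6 × 48.3 = 1413.28 kcal/day.

1413 kcal daily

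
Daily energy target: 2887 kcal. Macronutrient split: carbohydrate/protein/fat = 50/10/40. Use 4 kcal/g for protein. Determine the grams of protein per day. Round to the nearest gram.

Protein energy = 10% × 2887 = 288.7 kcal.
At 4 kcal/g: 288.7 ÷ 4 = 72.175 g.

72 g/day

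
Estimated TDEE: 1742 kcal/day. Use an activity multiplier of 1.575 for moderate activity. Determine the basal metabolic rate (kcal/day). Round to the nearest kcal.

BMR = TEE ÷ activity factor = 1742 ÷ 1.575 = 1106.0317 kcal/day.

1106 kcal/day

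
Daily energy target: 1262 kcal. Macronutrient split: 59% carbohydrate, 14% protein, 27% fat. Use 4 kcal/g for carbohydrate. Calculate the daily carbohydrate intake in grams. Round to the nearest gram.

Carbohydrate energy = 59% × 1262 = 744.58 kcal.
At 4 kcal/g: 744.58 ÷ 4 = 186.145 g.

186 g/day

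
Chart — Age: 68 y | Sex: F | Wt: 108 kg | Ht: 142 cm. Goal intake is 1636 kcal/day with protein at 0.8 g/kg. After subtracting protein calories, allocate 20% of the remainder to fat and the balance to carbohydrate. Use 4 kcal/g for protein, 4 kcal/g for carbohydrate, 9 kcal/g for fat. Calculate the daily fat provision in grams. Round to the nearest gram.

29 g/day

Protein = 0.8 × 108 = 86.4 g → 86.4 × 4 = 345.6 kcal.
Non-protein calories = 1636 − 345.6 = 1290.4 kcal.
Fat: 20% × 1290.4 = 258.08 kcal; carbohydrate: 1032.32 kcal.
Fat: 258.08 kcal ÷ 9 kcal/g = 28.6756 g.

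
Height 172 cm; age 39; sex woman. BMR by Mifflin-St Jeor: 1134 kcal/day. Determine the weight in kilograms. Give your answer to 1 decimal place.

41.5 kg

1134 = 10·W + 6.25(172) − 5(39) − 161
10·W = 1134 − 719 = 415, so W = 41.5 kg.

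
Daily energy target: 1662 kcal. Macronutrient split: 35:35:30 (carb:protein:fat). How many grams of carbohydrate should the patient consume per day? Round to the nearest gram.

145 g/day

Carbohydrate energy = 35% × 1662 = 581.7 kcal.
At 4 kcal/g: 581.7 ÷ 4 = 145.425 g.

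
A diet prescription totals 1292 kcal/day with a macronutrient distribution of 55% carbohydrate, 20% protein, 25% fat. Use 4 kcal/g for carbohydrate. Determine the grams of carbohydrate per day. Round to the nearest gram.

Carbohydrate energy = 55% × 1292 = 710.6 kcal.
At 4 kcal/g: 710.6 ÷ 4 = 177.65 g.

178 g/day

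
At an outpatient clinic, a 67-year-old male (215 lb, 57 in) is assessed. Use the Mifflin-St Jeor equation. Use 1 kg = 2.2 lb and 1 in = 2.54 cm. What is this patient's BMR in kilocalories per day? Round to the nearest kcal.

1552 kilocalories per day

Convert to metric: weight = 215 ÷ 2.2 = 97.7273 kg; height = 57 × 2.54 = 144.78 cm.
Mifflin-St Jeor (male): BMR = 10(97.7273) + 6.25(144.78) − 5(67) + 5 = 977.2727 + 904.875 − 335 + 5 = 1552.1477 kcal/day.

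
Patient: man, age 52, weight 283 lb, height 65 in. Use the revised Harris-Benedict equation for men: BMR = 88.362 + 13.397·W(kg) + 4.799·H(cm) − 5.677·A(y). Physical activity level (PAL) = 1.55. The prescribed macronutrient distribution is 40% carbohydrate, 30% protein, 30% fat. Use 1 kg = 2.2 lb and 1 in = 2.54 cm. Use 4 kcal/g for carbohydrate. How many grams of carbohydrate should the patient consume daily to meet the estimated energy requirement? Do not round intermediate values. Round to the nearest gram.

Convert to metric: weight = 283 ÷ 2.2 = 128.6364 kg; height = 65 × 2.54 = 165.1 cm.
Harris-Benedict: BMR = 88.362 + 13.397(128.6364) + 4.799(165.1) − 5.677(52) = 2308.8143 kcal/day.
TEE = 2308.8143 × 1.55 = 3578.6621 kcal/day.
Carbohydrate energy = 40% × 3578.6621 = 1431.4648 kcal.
Carbohydrate = 1431.4648 ÷ 4 kcal/g = 357.8662 g.

358 g/day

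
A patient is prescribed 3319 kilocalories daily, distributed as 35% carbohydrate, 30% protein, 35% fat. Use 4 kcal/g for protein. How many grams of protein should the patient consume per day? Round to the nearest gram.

Protein energy = 30% × 3319 = 995.7 kcal.
At 4 kcal/g: 995.7 ÷ 4 = 248.925 g.

249 g/day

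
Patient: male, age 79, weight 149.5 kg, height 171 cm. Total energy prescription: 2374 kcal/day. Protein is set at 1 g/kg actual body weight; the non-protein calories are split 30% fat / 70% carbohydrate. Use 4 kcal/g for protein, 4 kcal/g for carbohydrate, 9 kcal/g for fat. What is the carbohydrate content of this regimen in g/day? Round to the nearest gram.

Protein = 1 × 149.5 = 149.5 g → 149.5 × 4 = 598 kcal.
Non-protein calories = 2374 − 598 = 1776 kcal.
Fat: 30% × 1776 = 532.8 kcal; carbohydrate: 1243.2 kcal.
Carbohydrate: 1243.2 kcal ÷ 4 kcal/g = 310.8 g.

311 g/day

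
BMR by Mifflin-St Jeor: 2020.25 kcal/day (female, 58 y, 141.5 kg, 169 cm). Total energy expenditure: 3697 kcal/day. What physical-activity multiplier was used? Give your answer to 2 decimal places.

Activity factor = TEE ÷ BMR = 3697 ÷ 2020.25 = 1.83.

1.83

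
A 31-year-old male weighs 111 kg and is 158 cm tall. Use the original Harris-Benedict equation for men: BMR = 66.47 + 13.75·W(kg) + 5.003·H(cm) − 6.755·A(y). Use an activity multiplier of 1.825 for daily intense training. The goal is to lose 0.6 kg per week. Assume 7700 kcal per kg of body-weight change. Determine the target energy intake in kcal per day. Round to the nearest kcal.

3307 kcal per day

Harris-Benedict: BMR = 66.47 + 13.75(111) + 5.003(158) − 6.755(31) = 2173.789 kcal/day.
TEE = 2173.789 × 1.825 = 3967.1649 kcal/day.
Required daily deficit = 0.6 × 7700 ÷ 7 = 660 kcal/day.
Target intake = 3967.1649 − 660 = 3307.1649 kcal/day.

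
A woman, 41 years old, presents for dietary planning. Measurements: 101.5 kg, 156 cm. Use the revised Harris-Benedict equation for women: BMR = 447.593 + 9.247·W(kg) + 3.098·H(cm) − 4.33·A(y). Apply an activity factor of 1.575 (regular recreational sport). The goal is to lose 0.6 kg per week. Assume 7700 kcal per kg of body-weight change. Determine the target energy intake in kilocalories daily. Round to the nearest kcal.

2005 kilocalories daily

Harris-Benedict: BMR = 447.593 + 9.247(101.5) + 3.098(156) − 4.33(41) = 1691.9215 kcal/day.
TEE = 1691.9215 × 1.575 = 2664.7764 kcal/day.
Required daily deficit = 0.6 × 7700 ÷ 7 = 660 kcal/day.
Target intake = 2664.7764 − 660 = 2004.7764 kcal/day.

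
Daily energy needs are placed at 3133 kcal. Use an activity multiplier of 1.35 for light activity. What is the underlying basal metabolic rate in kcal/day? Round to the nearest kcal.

BMR = TEE ÷ activity factor = 3133 ÷ 1.35 = 2320.7407 kcal/day.

2321 kcal/day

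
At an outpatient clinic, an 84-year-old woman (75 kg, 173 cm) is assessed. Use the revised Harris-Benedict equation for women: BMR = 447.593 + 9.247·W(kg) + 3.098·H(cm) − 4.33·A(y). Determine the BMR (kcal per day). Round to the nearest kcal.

1313 kcal per day

Harris-Benedict: BMR = 447.593 + 9.247(75) + 3.098(173) − 4.33(84) = 1313.352 kcal/day.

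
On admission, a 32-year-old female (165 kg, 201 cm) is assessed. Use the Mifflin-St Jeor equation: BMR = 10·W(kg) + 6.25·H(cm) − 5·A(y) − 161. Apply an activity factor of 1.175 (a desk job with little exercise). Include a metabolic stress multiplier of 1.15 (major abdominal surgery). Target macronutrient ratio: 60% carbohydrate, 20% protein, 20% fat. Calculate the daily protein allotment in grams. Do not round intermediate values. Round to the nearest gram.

Mifflin-St Jeor (female): BMR = 10(165) + 6.25(201) − 5(32) − 161 = 1650 + 1256.25 − 160 − 161 = 2585.25 kcal/day.
TEE = 2585.25 × 1.175 = 3037.6688 kcal/day.
With stress factor 1.15: 3037.6688 × 1.15 = 3493.3191 kcal/day.
Protein energy = 20% × 3493.3191 = 698.6638 kcal.
Protein = 698.6638 ÷ 4 kcal/g = 174.666 g.

175 g/day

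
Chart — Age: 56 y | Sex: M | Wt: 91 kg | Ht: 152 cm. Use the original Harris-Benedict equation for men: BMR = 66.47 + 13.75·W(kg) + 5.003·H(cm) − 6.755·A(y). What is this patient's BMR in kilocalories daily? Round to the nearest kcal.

1700 kilocalories daily

Harris-Benedict: BMR = 66.47 + 13.75(91) + 5.003(152) − 6.755(56) = 1699.896 kcal/day.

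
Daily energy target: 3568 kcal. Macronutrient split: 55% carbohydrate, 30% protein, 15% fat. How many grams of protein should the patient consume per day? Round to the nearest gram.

268 g/day

Protein energy = 30% × 3568 = 1070.4 kcal.
At 4 kcal/g: 1070.4 ÷ 4 = 267.6 g.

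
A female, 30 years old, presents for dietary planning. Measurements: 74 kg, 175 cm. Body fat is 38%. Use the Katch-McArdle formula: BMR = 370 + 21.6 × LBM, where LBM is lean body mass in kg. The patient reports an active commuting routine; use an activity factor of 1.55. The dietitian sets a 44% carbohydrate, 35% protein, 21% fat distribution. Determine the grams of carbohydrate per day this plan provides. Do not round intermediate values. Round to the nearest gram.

232 g/day

LBM = 74 × (1 − 0.38) = 45.88 kg. Katch-McArdle: BMR = 370 + 21.6 × 45.88 = 1361.008 kcal/day.
TEE = 1361.008 × 1.55 = 2109.5624 kcal/day.
Carbohydrate energy = 44% × 2109.5624 = 928.2075 kcal.
Carbohydrate = 928.2075 ÷ 4 kcal/g = 232.0519 g.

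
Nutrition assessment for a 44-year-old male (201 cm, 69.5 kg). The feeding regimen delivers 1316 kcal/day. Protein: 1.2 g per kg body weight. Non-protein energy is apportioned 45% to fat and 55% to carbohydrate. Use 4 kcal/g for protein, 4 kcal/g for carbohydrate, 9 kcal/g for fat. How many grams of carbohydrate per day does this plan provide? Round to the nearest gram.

Protein = 1.2 × 69.5 = 83.4 g → 83.4 × 4 = 333.6 kcal.
Non-protein calories = 1316 − 333.6 = 982.4 kcal.
Fat: 45% × 982.4 = 442.08 kcal; carbohydrate: 540.32 kcal.
Carbohydrate: 540.32 kcal ÷ 4 kcal/g = 135.08 g.

135 g/day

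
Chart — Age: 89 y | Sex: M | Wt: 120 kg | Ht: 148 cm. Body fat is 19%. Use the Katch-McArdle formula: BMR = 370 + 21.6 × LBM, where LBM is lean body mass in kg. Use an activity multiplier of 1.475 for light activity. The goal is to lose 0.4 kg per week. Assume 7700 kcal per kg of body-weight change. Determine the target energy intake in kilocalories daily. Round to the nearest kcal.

3203 kilocalories daily

LBM = 120 × (1 − 0.19) = 97.2 kg. Katch-McArdle: BMR = 370 + 21.6 × 97.2 = 2469.52 kcal/day.
TEE = 2469.52 × 1.475 = 3642.542 kcal/day.
Required daily deficit = 0.4 × 7700 ÷ 7 = 440 kcal/day.
Target intake = 3642.542 − 440 = 3202.542 kcal/day.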